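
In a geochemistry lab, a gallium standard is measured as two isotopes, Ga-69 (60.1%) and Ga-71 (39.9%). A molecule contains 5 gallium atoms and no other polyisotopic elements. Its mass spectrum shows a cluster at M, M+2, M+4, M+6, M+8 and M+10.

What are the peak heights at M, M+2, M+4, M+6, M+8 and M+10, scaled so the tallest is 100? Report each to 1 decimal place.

22.7 : 75.3 : 100.0 : 66.4 : 22.0 : 2.9

Each Ga atom is independently Ga-69 (p = 0.601) or Ga-71 (q = 0.399); the cluster is the binomial expansion (p + q)^5.
P(M) = 0.601^5 = 0.078410
P(M+2) = 5 × 0.601^4 × 0.399^1 = 0.260280
P(M+4) = 10 × 0.601^3 × 0.399^2 = 0.345596
P(M+6) = 10 × 0.601^2 × 0.399^3 = 0.229439
P(M+8) = 5 × 0.601^1 × 0.399^4 = 0.076162
P(M+10) = 0.399^5 = 0.010113
The M+4 peak is largest (0.345596); scaling to 100 gives 22.7 : 75.3 : 100.0 : 66.4 : 22.0 : 2.9.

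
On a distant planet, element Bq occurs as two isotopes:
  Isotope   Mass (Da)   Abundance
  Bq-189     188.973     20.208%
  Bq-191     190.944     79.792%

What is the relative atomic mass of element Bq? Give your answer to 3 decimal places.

190.546 Da

Weight each isotope mass by its fractional abundance: 0.20208 × 188.973 + 0.79792 × 190.944
= 38.1877 + 152.3580 = 190.5457 Da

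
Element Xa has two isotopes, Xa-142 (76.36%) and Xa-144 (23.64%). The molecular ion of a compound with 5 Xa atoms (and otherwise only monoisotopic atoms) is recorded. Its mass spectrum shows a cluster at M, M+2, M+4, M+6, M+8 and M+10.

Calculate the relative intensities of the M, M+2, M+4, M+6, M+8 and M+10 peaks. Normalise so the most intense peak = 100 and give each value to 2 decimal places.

The 5 Xa atoms are independent, so intensities follow the terms of (0.7636 + 0.2364)^5.
P(M) = 0.7636^5 = 0.259615
P(M+2) = 5 × 0.7636^4 × 0.2364^1 = 0.401866
P(M+4) = 10 × 0.7636^3 × 0.2364^2 = 0.248824
P(M+6) = 10 × 0.7636^2 × 0.2364^3 = 0.077033
P(M+8) = 5 × 0.7636^1 × 0.2364^4 = 0.011924
P(M+10) = 0.2364^5 = 0.000738
The M+2 peak is largest (0.401866); scaling to 100 gives 64.60 : 100.00 : 61.92 : 19.17 : 2.97 : 0.18.

64.60 : 100.00 : 61.92 : 19.17 : 2.97 : 0.18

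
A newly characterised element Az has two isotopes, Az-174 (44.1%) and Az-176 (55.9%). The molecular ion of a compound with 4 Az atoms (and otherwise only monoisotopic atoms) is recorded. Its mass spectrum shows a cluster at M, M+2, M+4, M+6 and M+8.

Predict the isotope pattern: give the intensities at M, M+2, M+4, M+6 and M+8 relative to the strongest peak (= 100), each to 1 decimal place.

Each Az atom is independently Az-174 (p = 0.441) or Az-176 (q = 0.559); the cluster is the binomial expansion (p + q)^4.
P(M) = 0.441^4 = 0.037823
P(M+2) = 4 × 0.441^3 × 0.559^1 = 0.191773
P(M+4) = 6 × 0.441^2 × 0.559^2 = 0.364630
P(M+6) = 4 × 0.441^1 × 0.559^3 = 0.308130
P(M+8) = 0.559^4 = 0.097644
The M+4 peak is largest (0.364630); scaling to 100 gives 10.4 : 52.6 : 100.0 : 84.5 : 26.8.

10.4 : 52.6 : 100.0 : 84.5 : 26.8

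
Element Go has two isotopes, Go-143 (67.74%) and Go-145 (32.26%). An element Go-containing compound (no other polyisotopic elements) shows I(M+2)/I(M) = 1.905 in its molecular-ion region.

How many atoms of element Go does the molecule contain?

For n independent Go atoms, I(M+2)/I(M) = n · (abundance Go-145) / (abundance Go-143) = n · 0.3226/0.6774.
n = 1.905 × 0.6774/0.3226 = 4.00 ≈ 4

4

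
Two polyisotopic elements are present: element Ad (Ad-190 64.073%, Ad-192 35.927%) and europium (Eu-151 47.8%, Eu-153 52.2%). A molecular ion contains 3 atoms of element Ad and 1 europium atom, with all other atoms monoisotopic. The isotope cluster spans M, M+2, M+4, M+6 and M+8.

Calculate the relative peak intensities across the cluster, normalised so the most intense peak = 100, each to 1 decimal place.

36.0 : 99.8 : 100.0 : 43.4 : 6.9

Element Ad pattern (n=3): 0.26304205 : 0.44247866 : 0.24810655 : 0.04637275
Europium pattern (n=1): 0.4780 : 0.5220
Convolve the two distributions (both contribute in 2-u steps):
  M: 0.26304205×0.4780 = 0.125734
  M+2: 0.26304205×0.5220 + 0.44247866×0.4780 = 0.348813
  M+4: 0.44247866×0.5220 + 0.24810655×0.4780 = 0.349569
  M+6: 0.24810655×0.5220 + 0.04637275×0.4780 = 0.151678
  M+8: 0.04637275×0.5220 = 0.024207
Scale to base peak (0.349569) = 100: 36.0 : 99.8 : 100.0 : 43.4 : 6.9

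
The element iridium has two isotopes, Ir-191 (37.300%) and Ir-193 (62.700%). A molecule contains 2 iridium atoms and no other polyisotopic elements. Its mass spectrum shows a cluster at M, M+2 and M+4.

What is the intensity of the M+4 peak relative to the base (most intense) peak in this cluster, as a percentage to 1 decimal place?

Binomial terms of (0.37300 + 0.62700)^2: M 0.1391, M+2 0.4677, M+4 0.3931 → M+2 is the base peak.
P(M+2) = C(2,1) × 0.37300^1 × 0.62700^1 = 2 × 0.3730 × 0.6270 = 0.467742 (base)
P(M+4) = C(2,2) × 0.37300^0 × 0.62700^2 = 1 × 1.0000 × 0.393129 = 0.393129
Relative intensity = 0.393129 / 0.467742 × 100 = 84.0

84.0%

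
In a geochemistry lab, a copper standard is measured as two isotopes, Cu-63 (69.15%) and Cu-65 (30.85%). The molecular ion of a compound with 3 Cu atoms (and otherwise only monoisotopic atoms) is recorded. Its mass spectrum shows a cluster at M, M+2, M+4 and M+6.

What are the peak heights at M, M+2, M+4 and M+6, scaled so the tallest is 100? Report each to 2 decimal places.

74.72 : 100.00 : 44.61 : 6.63

The 3 Cu atoms are independent, so intensities follow the terms of (0.6915 + 0.3085)^3.
P(M) = 0.6915^3 = 0.330656
P(M+2) = 3 × 0.6915^2 × 0.3085^1 = 0.442548
P(M+4) = 3 × 0.6915^1 × 0.3085^2 = 0.197435
P(M+6) = 0.3085^3 = 0.029361
The M+2 peak is largest (0.442548); scaling to 100 gives 74.72 : 100.00 : 44.61 : 6.63.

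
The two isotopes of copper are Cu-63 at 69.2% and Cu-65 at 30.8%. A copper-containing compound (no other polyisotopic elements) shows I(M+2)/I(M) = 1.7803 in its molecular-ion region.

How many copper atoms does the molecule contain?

With n Cu atoms, P(M+2)/P(M) = C(n,1)·p^(n−1)q / p^n = n·q/p = n · 0.308/0.692.
n = 1.7803 × 0.692/0.308 = 4.00 ≈ 4

4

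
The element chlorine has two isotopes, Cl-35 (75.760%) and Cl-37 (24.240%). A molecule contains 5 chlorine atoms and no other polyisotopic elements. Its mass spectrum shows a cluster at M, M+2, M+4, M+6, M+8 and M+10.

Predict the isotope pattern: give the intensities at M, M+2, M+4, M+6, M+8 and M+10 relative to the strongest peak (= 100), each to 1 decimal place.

62.5 : 100.0 : 64.0 : 20.5 : 3.3 : 0.2

The 5 Cl atoms are independent, so intensities follow the terms of (0.75760 + 0.24240)^5.
P(M) = 0.75760^5 = 0.249574
P(M+2) = 5 × 0.75760^4 × 0.24240^1 = 0.399266
P(M+4) = 10 × 0.75760^3 × 0.24240^2 = 0.255497
P(M+6) = 10 × 0.75760^2 × 0.24240^3 = 0.081748
P(M+8) = 5 × 0.75760^1 × 0.24240^4 = 0.013078
P(M+10) = 0.24240^5 = 0.000837
The M+2 peak is largest (0.399266); scaling to 100 gives 62.5 : 100.0 : 64.0 : 20.5 : 3.3 : 0.2.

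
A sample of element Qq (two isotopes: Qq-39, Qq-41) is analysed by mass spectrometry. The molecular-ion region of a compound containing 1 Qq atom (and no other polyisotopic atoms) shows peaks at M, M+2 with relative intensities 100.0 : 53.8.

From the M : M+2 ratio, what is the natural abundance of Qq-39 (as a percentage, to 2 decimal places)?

Let p = fractional abundance of Qq-39. I(M+2)/I(M) = [C(1,1)·p^0·(1−p)] / p^1 = 1·(1−p)/p = 53.8/100.0 = 0.5380
(1−p)/p = 0.5380/1 = 0.5380  ⇒  p = 1/(1 + 0.5380) = 0.6502
Qq-39: 65.02%, Qq-41: 34.98%.

65.02%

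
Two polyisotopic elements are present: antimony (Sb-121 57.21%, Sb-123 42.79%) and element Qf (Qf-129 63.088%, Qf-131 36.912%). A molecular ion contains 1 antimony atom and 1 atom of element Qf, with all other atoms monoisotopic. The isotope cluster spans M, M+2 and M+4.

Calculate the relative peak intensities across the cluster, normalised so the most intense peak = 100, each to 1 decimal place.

Antimony pattern (n=1): 0.5721 : 0.4279
Element Qf pattern (n=1): 0.63088 : 0.36912
Convolve the two distributions (both contribute in 2-u steps):
  M: 0.5721×0.63088 = 0.360926
  M+2: 0.5721×0.36912 + 0.4279×0.63088 = 0.481127
  M+4: 0.4279×0.36912 = 0.157946
Scale to base peak (0.481127) = 100: 75.0 : 100.0 : 32.8

75.0 : 100.0 : 32.8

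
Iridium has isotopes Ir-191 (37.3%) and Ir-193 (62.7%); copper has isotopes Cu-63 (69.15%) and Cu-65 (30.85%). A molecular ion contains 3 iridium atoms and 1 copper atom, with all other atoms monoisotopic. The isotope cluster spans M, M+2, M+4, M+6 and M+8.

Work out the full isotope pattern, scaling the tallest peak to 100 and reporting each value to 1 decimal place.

Iridium pattern (n=3): 0.05189512 : 0.26170165 : 0.43991135 : 0.24649188
Copper pattern (n=1): 0.6915 : 0.3085
Convolve the two distributions (both contribute in 2-u steps):
  M: 0.05189512×0.6915 = 0.035885
  M+2: 0.05189512×0.3085 + 0.26170165×0.6915 = 0.196976
  M+4: 0.26170165×0.3085 + 0.43991135×0.6915 = 0.384934
  M+6: 0.43991135×0.3085 + 0.24649188×0.6915 = 0.306162
  M+8: 0.24649188×0.3085 = 0.076043
Scale to base peak (0.384934) = 100: 9.3 : 51.2 : 100.0 : 79.5 : 19.8

9.3 : 51.2 : 100.0 : 79.5 : 19.8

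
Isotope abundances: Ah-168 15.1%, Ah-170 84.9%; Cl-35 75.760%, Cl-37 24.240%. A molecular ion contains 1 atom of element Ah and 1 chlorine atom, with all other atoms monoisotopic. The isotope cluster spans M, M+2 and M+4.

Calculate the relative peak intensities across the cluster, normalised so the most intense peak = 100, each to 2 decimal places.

Element Ah pattern (n=1): 0.1510 : 0.8490
Chlorine pattern (n=1): 0.7576 : 0.2424
Convolve the two distributions (both contribute in 2-u steps):
  M: 0.1510×0.7576 = 0.114398
  M+2: 0.1510×0.2424 + 0.8490×0.7576 = 0.679805
  M+4: 0.8490×0.2424 = 0.205798
Scale to base peak (0.679805) = 100: 16.83 : 100.00 : 30.27

16.83 : 100.00 : 30.27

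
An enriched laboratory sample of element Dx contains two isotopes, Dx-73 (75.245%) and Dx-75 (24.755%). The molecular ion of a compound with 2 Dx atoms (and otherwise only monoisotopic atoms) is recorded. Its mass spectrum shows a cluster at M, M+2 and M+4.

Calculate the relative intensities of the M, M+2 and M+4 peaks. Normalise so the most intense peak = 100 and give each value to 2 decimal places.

The 2 Dx atoms are independent, so intensities follow the terms of (0.75245 + 0.24755)^2.
P(M) = 0.75245^2 = 0.566181
P(M+2) = 2 × 0.75245^1 × 0.24755^1 = 0.372538
P(M+4) = 0.24755^2 = 0.061281
The M peak is largest (0.566181); scaling to 100 gives 100.00 : 65.80 : 10.82.

100.00 : 65.80 : 10.82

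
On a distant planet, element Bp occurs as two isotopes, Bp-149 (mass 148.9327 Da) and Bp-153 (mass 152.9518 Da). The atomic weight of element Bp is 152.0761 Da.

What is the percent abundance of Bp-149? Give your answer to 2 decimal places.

Let x be the fractional abundance of Bp-149; then Bp-153 has abundance 1 − x.
148.9327·x + 152.9518·(1 − x) = 152.0761
(148.9327 − 152.9518)·x = 152.0761 − 152.9518
x = -0.8757 / -4.0191 = 0.21788 → 21.79% Bp-149, 78.21% Bp-153.

21.79%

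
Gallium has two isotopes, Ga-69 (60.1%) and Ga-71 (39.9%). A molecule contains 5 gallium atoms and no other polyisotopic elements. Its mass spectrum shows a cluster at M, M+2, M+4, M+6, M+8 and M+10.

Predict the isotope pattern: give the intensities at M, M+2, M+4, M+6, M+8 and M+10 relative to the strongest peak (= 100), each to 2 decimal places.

The 5 Ga atoms are independent, so intensities follow the terms of (0.601 + 0.399)^5.
P(M) = 0.601^5 = 0.078410
P(M+2) = 5 × 0.601^4 × 0.399^1 = 0.260280
P(M+4) = 10 × 0.601^3 × 0.399^2 = 0.345596
P(M+6) = 10 × 0.601^2 × 0.399^3 = 0.229439
P(M+8) = 5 × 0.601^1 × 0.399^4 = 0.076162
P(M+10) = 0.399^5 = 0.010113
The M+4 peak is largest (0.345596); scaling to 100 gives 22.69 : 75.31 : 100.00 : 66.39 : 22.04 : 2.93.

22.69 : 75.31 : 100.00 : 66.39 : 22.04 : 2.93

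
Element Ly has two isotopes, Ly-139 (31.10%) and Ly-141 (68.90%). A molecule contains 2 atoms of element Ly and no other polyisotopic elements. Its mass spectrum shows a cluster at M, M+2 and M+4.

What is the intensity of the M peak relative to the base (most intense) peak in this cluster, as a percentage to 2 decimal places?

Term probabilities: M 0.0967, M+2 0.4286, M+4 0.4747. Base peak = M+4.
P(M+4) = C(2,2) × 0.3110^0 × 0.6890^2 = 1 × 1.0000 × 0.474721 = 0.474721 (base)
P(M) = C(2,0) × 0.3110^2 × 0.6890^0 = 1 × 0.096721 × 1.0000 = 0.096721
Relative intensity = 0.096721 / 0.474721 × 100 = 20.37

20.37%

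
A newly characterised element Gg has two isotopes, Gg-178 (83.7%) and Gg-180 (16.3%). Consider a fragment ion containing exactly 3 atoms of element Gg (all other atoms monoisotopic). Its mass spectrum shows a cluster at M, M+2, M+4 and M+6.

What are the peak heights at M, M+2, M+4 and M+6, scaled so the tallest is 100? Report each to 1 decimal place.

Each Gg atom is independently Gg-178 (p = 0.837) or Gg-180 (q = 0.163); the cluster is the binomial expansion (p + q)^3.
P(M) = 0.837^3 = 0.586376
P(M+2) = 3 × 0.837^2 × 0.163^1 = 0.342578
P(M+4) = 3 × 0.837^1 × 0.163^2 = 0.066715
P(M+6) = 0.163^3 = 0.004331
The M peak is largest (0.586376); scaling to 100 gives 100.0 : 58.4 : 11.4 : 0.7.

100.0 : 58.4 : 11.4 : 0.7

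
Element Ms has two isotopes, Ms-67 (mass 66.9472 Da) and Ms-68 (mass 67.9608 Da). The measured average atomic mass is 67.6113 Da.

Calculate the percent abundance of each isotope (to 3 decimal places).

Writing the weighted mean with unknown fraction x of Ms-67:
66.9472·x + 67.9608·(1 − x) = 67.6113
(66.9472 − 67.9608)·x = 67.6113 − 67.9608
x = -0.3495 / -1.0136 = 0.34481 → 34.481% Ms-67, 65.519% Ms-68.

Ms-67: 34.481%, Ms-68: 65.519%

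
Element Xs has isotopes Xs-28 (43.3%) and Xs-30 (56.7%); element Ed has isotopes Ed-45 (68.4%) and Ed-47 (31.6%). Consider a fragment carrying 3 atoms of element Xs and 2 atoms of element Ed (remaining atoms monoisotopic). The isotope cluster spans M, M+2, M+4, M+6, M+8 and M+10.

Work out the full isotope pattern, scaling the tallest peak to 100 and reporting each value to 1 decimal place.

Element Xs pattern (n=3): 0.08118274 : 0.31891879 : 0.41761421 : 0.18228426
Element Ed pattern (n=2): 0.467856 : 0.432288 : 0.099856
Convolve the two distributions (both contribute in 2-u steps):
  M: 0.08118274×0.467856 = 0.037982
  M+2: 0.08118274×0.432288 + 0.31891879×0.467856 = 0.184302
  M+4: 0.08118274×0.099856 + 0.31891879×0.432288 + 0.41761421×0.467856 = 0.341355
  M+6: 0.31891879×0.099856 + 0.41761421×0.432288 + 0.18228426×0.467856 = 0.297658
  M+8: 0.41761421×0.099856 + 0.18228426×0.432288 = 0.120501
  M+10: 0.18228426×0.099856 = 0.018202
Scale to base peak (0.341355) = 100: 11.1 : 54.0 : 100.0 : 87.2 : 35.3 : 5.3

11.1 : 54.0 : 100.0 : 87.2 : 35.3 : 5.3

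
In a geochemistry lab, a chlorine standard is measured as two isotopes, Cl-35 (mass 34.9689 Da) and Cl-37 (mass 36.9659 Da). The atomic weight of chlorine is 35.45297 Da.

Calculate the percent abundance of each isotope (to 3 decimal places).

Cl-35: 75.760%, Cl-37: 24.240%

Writing the weighted mean with unknown fraction x of Cl-35:
34.9689·x + 36.9659·(1 − x) = 35.45297
(34.9689 − 36.9659)·x = 35.45297 − 36.9659
x = -1.51293 / -1.9970 = 0.75760 → 75.760% Cl-35, 24.240% Cl-37.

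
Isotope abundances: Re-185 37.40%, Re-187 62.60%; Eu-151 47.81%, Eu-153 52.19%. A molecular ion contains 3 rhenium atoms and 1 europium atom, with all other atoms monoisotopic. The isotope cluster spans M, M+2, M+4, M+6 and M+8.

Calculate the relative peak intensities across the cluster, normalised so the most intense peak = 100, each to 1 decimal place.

Rhenium pattern (n=3): 0.05231362 : 0.26268713 : 0.43968487 : 0.24531438
Europium pattern (n=1): 0.4781 : 0.5219
Convolve the two distributions (both contribute in 2-u steps):
  M: 0.05231362×0.4781 = 0.025011
  M+2: 0.05231362×0.5219 + 0.26268713×0.4781 = 0.152893
  M+4: 0.26268713×0.5219 + 0.43968487×0.4781 = 0.347310
  M+6: 0.43968487×0.5219 + 0.24531438×0.4781 = 0.346756
  M+8: 0.24531438×0.5219 = 0.128030
Scale to base peak (0.347310) = 100: 7.2 : 44.0 : 100.0 : 99.8 : 36.9

7.2 : 44.0 : 100.0 : 99.8 : 36.9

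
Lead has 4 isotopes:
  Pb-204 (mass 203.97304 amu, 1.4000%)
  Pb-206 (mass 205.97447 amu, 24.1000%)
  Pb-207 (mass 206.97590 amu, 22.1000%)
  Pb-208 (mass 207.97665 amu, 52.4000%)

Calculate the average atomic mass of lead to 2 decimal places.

Average mass = Σ (abundance × isotope mass) = 0.014000 × 203.97304 + 0.241000 × 205.97447 + 0.221000 × 206.97590 + 0.524000 × 207.97665
= 2.855623 + 49.639847 + 45.741674 + 108.979765 = 207.216909 amu

207.22 amu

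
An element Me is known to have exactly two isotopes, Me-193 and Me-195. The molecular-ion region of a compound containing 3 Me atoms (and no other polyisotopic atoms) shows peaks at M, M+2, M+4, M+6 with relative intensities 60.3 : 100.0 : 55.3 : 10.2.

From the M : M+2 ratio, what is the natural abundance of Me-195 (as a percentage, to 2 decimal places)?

35.60%

If p is the fraction of Me that is Me-193, then I(M+2)/I(M) = [C(3,1)·p^2·(1−p)] / p^3 = 3·(1−p)/p = 100.0/60.3 = 1.6584
(1−p)/p = 1.6584/3 = 0.5528  ⇒  p = 1/(1 + 0.5528) = 0.6440
Me-193: 64.40%, Me-195: 35.60%.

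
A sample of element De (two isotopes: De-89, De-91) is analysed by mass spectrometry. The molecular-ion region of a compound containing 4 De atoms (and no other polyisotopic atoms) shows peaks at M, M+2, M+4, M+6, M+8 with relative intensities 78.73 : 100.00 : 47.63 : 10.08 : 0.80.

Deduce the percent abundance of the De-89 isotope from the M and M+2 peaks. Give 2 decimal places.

Let p = fractional abundance of De-89. I(M+2)/I(M) = [C(4,1)·p^3·(1−p)] / p^4 = 4·(1−p)/p = 100.00/78.73 = 1.2702
(1−p)/p = 1.2702/4 = 0.3175  ⇒  p = 1/(1 + 0.3175) = 0.7590
De-89: 75.90%, De-91: 24.10%.

75.90%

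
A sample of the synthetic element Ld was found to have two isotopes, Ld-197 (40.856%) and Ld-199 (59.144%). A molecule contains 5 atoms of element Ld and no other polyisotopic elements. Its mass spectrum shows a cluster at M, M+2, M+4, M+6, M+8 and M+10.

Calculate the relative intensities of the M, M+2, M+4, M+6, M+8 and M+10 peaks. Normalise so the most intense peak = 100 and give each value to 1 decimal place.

Expanding (0.40856 + 0.59144)^5:
P(M) = 0.40856^5 = 0.011384
P(M+2) = 5 × 0.40856^4 × 0.59144^1 = 0.082396
P(M+4) = 10 × 0.40856^3 × 0.59144^2 = 0.238555
P(M+6) = 10 × 0.40856^2 × 0.59144^3 = 0.345338
P(M+8) = 5 × 0.40856^1 × 0.59144^4 = 0.249959
P(M+10) = 0.59144^5 = 0.072369
The M+6 peak is largest (0.345338); scaling to 100 gives 3.3 : 23.9 : 69.1 : 100.0 : 72.4 : 21.0.

3.3 : 23.9 : 69.1 : 100.0 : 72.4 : 21.0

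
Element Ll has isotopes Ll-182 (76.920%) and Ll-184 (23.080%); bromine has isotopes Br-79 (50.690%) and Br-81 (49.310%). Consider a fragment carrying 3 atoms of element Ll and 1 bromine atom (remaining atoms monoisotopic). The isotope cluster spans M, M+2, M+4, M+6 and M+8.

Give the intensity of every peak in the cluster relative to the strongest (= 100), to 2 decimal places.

Element Ll pattern (n=3): 0.45511152 : 0.40967137 : 0.12292271 : 0.0122944
Bromine pattern (n=1): 0.5069 : 0.4931
Convolve the two distributions (both contribute in 2-u steps):
  M: 0.45511152×0.5069 = 0.230696
  M+2: 0.45511152×0.4931 + 0.40967137×0.5069 = 0.432078
  M+4: 0.40967137×0.4931 + 0.12292271×0.5069 = 0.264318
  M+6: 0.12292271×0.4931 + 0.0122944×0.5069 = 0.066845
  M+8: 0.0122944×0.4931 = 0.006062
Scale to base peak (0.432078) = 100: 53.39 : 100.00 : 61.17 : 15.47 : 1.40

53.39 : 100.00 : 61.17 : 15.47 : 1.40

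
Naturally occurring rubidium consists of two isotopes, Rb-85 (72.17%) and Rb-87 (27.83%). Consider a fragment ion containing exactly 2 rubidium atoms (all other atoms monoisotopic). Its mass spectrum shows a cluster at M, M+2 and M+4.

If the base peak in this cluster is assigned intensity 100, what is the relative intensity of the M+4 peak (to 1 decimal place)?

14.9

Binomial terms of (0.7217 + 0.2783)^2: M 0.5209, M+2 0.4017, M+4 0.0775 → M is the base peak.
P(M) = C(2,0) × 0.7217^2 × 0.2783^0 = 1 × 0.52085089 × 1.0000 = 0.520851 (base)
P(M+4) = C(2,2) × 0.7217^0 × 0.2783^2 = 1 × 1.0000 × 0.07745089 = 0.077451
Relative intensity = 0.077451 / 0.520851 × 100 = 14.9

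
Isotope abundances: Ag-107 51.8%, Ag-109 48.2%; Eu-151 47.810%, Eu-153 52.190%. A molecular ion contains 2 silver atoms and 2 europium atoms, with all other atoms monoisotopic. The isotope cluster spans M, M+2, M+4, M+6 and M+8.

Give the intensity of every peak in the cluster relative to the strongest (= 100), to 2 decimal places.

Silver pattern (n=2): 0.268324 : 0.499352 : 0.232324
Europium pattern (n=2): 0.22857961 : 0.49904078 : 0.27237961
Convolve the two distributions (both contribute in 2-u steps):
  M: 0.268324×0.22857961 = 0.061333
  M+2: 0.268324×0.49904078 + 0.499352×0.22857961 = 0.248046
  M+4: 0.268324×0.27237961 + 0.499352×0.49904078 + 0.232324×0.22857961 = 0.375388
  M+6: 0.499352×0.27237961 + 0.232324×0.49904078 = 0.251952
  M+8: 0.232324×0.27237961 = 0.063280
Scale to base peak (0.375388) = 100: 16.34 : 66.08 : 100.00 : 67.12 : 16.86

16.34 : 66.08 : 100.00 : 67.12 : 16.86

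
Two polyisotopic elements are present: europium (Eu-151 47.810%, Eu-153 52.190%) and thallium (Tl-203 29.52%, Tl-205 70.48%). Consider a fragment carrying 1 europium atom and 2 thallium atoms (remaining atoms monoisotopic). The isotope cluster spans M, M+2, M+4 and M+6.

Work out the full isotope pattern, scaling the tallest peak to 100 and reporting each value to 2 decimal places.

Europium pattern (n=1): 0.4781 : 0.5219
Thallium pattern (n=2): 0.08714304 : 0.41611392 : 0.49674304
Convolve the two distributions (both contribute in 2-u steps):
  M: 0.4781×0.08714304 = 0.041663
  M+2: 0.4781×0.41611392 + 0.5219×0.08714304 = 0.244424
  M+4: 0.4781×0.49674304 + 0.5219×0.41611392 = 0.454663
  M+6: 0.5219×0.49674304 = 0.259250
Scale to base peak (0.454663) = 100: 9.16 : 53.76 : 100.00 : 57.02

9.16 : 53.76 : 100.00 : 57.02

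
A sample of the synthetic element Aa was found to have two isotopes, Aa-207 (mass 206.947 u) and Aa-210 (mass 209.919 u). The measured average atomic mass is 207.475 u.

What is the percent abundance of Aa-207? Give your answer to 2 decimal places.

Let x be the fractional abundance of Aa-207; then Aa-210 has abundance 1 − x.
206.947·x + 209.919·(1 − x) = 207.475
(206.947 − 209.919)·x = 207.475 − 209.919
x = -2.444 / -2.972 = 0.82234 → 82.23% Aa-207, 17.77% Aa-210.

82.23%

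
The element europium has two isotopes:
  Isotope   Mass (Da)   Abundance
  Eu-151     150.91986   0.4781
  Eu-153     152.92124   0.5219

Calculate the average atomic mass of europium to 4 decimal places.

Average mass = Σ (abundance × isotope mass) = 0.4781 × 150.91986 + 0.5219 × 152.92124
= 72.154785 + 79.809595 = 151.964380 Da

151.9644 Da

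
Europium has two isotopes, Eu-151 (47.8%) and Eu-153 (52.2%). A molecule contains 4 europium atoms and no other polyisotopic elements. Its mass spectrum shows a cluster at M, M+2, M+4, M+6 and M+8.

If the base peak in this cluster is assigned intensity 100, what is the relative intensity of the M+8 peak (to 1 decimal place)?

Term probabilities: M 0.0522, M+2 0.2280, M+4 0.3735, M+6 0.2720, M+8 0.0742. Base peak = M+4.
P(M+4) = C(4,2) × 0.478^2 × 0.522^2 = 6 × 0.228484 × 0.272484 = 0.373549 (base)
P(M+8) = C(4,4) × 0.478^0 × 0.522^4 = 1 × 1.0000 × 0.07424753 = 0.074248
Relative intensity = 0.074248 / 0.373549 × 100 = 19.9

19.9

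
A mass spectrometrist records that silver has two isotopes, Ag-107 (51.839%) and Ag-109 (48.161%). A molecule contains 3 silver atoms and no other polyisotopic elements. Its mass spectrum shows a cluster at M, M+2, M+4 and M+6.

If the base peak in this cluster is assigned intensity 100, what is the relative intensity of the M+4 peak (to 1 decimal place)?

(0.51839 + 0.48161)^3 gives M 0.1393, M+2 0.3883, M+4 0.3607, M+6 0.1117; the largest is M+2.
P(M+2) = C(3,1) × 0.51839^2 × 0.48161^1 = 3 × 0.26872819 × 0.48161 = 0.388267 (base)
P(M+4) = C(3,2) × 0.51839^1 × 0.48161^2 = 3 × 0.51839 × 0.23194819 = 0.360719
Relative intensity = 0.360719 / 0.388267 × 100 = 92.9

92.9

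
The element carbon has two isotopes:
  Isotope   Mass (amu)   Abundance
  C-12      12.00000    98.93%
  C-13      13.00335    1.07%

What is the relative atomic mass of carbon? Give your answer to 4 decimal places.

Ar = Σ fᵢ·mᵢ = 0.9893 × 12.00000 + 0.0107 × 13.00335
= 11.871600 + 0.139136 = 12.010736 amu

12.0107 amu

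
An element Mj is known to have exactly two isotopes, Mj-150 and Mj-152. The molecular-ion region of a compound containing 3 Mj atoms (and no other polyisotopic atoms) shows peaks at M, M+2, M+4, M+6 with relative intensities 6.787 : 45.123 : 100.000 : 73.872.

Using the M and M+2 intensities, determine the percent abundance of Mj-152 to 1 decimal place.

68.9%

Let p = fractional abundance of Mj-150. I(M+2)/I(M) = [C(3,1)·p^2·(1−p)] / p^3 = 3·(1−p)/p = 45.123/6.787 = 6.6484
(1−p)/p = 6.6484/3 = 2.2161  ⇒  p = 1/(1 + 2.2161) = 0.3109
Mj-150: 31.1%, Mj-152: 68.9%.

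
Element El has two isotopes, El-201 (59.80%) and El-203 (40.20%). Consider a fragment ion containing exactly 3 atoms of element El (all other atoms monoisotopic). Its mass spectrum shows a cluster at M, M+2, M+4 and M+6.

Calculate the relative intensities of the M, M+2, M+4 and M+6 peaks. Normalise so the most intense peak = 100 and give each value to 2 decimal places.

49.59 : 100.00 : 67.22 : 15.06

Expanding (0.5980 + 0.4020)^3:
P(M) = 0.5980^3 = 0.213847
P(M+2) = 3 × 0.5980^2 × 0.4020^1 = 0.431270
P(M+4) = 3 × 0.5980^1 × 0.4020^2 = 0.289918
P(M+6) = 0.4020^3 = 0.064965
The M+2 peak is largest (0.431270); scaling to 100 gives 49.59 : 100.00 : 67.22 : 15.06.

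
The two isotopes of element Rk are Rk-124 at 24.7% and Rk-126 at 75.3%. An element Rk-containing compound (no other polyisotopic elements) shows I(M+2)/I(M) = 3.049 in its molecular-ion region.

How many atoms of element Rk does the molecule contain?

1

For n independent Rk atoms, I(M+2)/I(M) = n · (abundance Rk-126) / (abundance Rk-124) = n · 0.753/0.247.
n = 3.049 × 0.247/0.753 = 1.00 ≈ 1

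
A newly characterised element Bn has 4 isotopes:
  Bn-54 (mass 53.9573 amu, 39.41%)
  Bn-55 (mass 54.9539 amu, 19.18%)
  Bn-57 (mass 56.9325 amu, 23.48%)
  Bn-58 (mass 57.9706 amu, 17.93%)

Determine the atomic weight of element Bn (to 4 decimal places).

55.5666 amu

Average mass = Σ (abundance × isotope mass) = 0.3941 × 53.9573 + 0.1918 × 54.9539 + 0.2348 × 56.9325 + 0.1793 × 57.9706
= 21.26457 + 10.54016 + 13.36775 + 10.39413 = 55.56661 amu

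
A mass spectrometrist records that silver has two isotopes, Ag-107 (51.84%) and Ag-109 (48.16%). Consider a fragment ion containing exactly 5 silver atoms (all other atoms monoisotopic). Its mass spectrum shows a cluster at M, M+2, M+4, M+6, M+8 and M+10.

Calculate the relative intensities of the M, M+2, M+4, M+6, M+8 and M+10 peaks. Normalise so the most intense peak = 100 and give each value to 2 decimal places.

11.59 : 53.82 : 100.00 : 92.90 : 43.15 : 8.02

The 5 Ag atoms are independent, so intensities follow the terms of (0.5184 + 0.4816)^5.
P(M) = 0.5184^5 = 0.037439
P(M+2) = 5 × 0.5184^4 × 0.4816^1 = 0.173907
P(M+4) = 10 × 0.5184^3 × 0.4816^2 = 0.323123
P(M+6) = 10 × 0.5184^2 × 0.4816^3 = 0.300185
P(M+8) = 5 × 0.5184^1 × 0.4816^4 = 0.139438
P(M+10) = 0.4816^5 = 0.025908
The M+4 peak is largest (0.323123); scaling to 100 gives 11.59 : 53.82 : 100.00 : 92.90 : 43.15 : 8.02.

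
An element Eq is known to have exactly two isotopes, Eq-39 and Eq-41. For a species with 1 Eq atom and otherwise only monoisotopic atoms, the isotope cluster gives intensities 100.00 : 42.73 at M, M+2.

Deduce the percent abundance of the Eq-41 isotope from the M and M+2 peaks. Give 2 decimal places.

If p is the fraction of Eq that is Eq-39, then I(M+2)/I(M) = [C(1,1)·p^0·(1−p)] / p^1 = 1·(1−p)/p = 42.73/100.00 = 0.4273
(1−p)/p = 0.4273/1 = 0.4273  ⇒  p = 1/(1 + 0.4273) = 0.7006
Eq-39: 70.06%, Eq-41: 29.94%.

29.94%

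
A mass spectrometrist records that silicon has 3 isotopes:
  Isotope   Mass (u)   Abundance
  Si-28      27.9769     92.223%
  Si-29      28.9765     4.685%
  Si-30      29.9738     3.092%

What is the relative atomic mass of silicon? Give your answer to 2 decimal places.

The abundance-weighted mean is 0.92223 × 27.9769 + 0.04685 × 28.9765 + 0.03092 × 29.9738
= 25.80114 + 1.35755 + 0.92679 = 28.08548 u

28.09 u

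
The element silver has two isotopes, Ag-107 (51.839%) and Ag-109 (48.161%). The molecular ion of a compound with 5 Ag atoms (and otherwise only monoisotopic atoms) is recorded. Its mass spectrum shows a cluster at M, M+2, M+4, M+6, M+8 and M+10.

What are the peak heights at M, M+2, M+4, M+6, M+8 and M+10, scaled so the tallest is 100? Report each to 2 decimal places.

11.59 : 53.82 : 100.00 : 92.90 : 43.16 : 8.02

Expanding (0.51839 + 0.48161)^5:
P(M) = 0.51839^5 = 0.037435
P(M+2) = 5 × 0.51839^4 × 0.48161^1 = 0.173897
P(M+4) = 10 × 0.51839^3 × 0.48161^2 = 0.323118
P(M+6) = 10 × 0.51839^2 × 0.48161^3 = 0.300192
P(M+8) = 5 × 0.51839^1 × 0.48161^4 = 0.139447
P(M+10) = 0.48161^5 = 0.025911
The M+4 peak is largest (0.323118); scaling to 100 gives 11.59 : 53.82 : 100.00 : 92.90 : 43.16 : 8.02.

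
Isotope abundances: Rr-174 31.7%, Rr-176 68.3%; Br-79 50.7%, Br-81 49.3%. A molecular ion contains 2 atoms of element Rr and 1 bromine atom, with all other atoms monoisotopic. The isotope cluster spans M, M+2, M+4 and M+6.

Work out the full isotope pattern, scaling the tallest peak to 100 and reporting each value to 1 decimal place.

11.3 : 59.8 : 100.0 : 51.1

Element Rr pattern (n=2): 0.100489 : 0.433022 : 0.466489
Bromine pattern (n=1): 0.5070 : 0.4930
Convolve the two distributions (both contribute in 2-u steps):
  M: 0.100489×0.5070 = 0.050948
  M+2: 0.100489×0.4930 + 0.433022×0.5070 = 0.269083
  M+4: 0.433022×0.4930 + 0.466489×0.5070 = 0.449990
  M+6: 0.466489×0.4930 = 0.229979
Scale to base peak (0.449990) = 100: 11.3 : 59.8 : 100.0 : 51.1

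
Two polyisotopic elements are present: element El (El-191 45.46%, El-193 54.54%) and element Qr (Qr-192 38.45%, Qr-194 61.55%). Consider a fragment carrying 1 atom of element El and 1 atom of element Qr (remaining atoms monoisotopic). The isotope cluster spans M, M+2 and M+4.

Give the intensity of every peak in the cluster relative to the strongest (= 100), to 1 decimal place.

Element El pattern (n=1): 0.4546 : 0.5454
Element Qr pattern (n=1): 0.3845 : 0.6155
Convolve the two distributions (both contribute in 2-u steps):
  M: 0.4546×0.3845 = 0.174794
  M+2: 0.4546×0.6155 + 0.5454×0.3845 = 0.489513
  M+4: 0.5454×0.6155 = 0.335694
Scale to base peak (0.489513) = 100: 35.7 : 100.0 : 68.6

35.7 : 100.0 : 68.6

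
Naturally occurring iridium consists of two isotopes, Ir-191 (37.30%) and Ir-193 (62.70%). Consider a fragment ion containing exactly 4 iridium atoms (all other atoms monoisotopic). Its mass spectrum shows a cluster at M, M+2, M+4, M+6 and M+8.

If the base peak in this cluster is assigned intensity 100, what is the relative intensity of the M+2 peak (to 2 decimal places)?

35.39

Binomial terms of (0.3730 + 0.6270)^4: M 0.0194, M+2 0.1302, M+4 0.3282, M+6 0.3678, M+8 0.1546 → M+6 is the base peak.
P(M+6) = C(4,3) × 0.3730^1 × 0.6270^3 = 4 × 0.3730 × 0.24649188 = 0.367766 (base)
P(M+2) = C(4,1) × 0.3730^3 × 0.6270^1 = 4 × 0.05189512 × 0.6270 = 0.130153
Relative intensity = 0.130153 / 0.367766 × 100 = 35.39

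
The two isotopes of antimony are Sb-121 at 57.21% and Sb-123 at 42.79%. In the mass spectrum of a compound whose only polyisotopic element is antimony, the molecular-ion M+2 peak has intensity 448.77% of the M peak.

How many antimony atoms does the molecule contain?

6

For n independent Sb atoms, I(M+2)/I(M) = n · (abundance Sb-123) / (abundance Sb-121) = n · 0.4279/0.5721.
n = 4.4877 × 0.5721/0.4279 = 6.00 ≈ 6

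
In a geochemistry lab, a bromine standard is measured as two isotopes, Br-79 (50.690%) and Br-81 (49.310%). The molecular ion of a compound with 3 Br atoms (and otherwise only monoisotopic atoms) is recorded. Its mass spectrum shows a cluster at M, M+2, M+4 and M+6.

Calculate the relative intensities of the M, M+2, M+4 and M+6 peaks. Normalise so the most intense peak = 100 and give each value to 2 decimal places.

Each Br atom is independently Br-79 (p = 0.50690) or Br-81 (q = 0.49310); the cluster is the binomial expansion (p + q)^3.
P(M) = 0.50690^3 = 0.130247
P(M+2) = 3 × 0.50690^2 × 0.49310^1 = 0.380103
P(M+4) = 3 × 0.50690^1 × 0.49310^2 = 0.369755
P(M+6) = 0.49310^3 = 0.119896
The M+2 peak is largest (0.380103); scaling to 100 gives 34.27 : 100.00 : 97.28 : 31.54.

34.27 : 100.00 : 97.28 : 31.54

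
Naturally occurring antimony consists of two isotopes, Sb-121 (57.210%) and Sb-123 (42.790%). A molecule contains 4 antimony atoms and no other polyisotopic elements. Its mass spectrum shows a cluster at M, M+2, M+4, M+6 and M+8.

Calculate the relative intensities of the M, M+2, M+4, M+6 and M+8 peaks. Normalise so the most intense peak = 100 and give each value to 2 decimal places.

The 4 Sb atoms are independent, so intensities follow the terms of (0.57210 + 0.42790)^4.
P(M) = 0.57210^4 = 0.107124
P(M+2) = 4 × 0.57210^3 × 0.42790^1 = 0.320493
P(M+4) = 6 × 0.57210^2 × 0.42790^2 = 0.359567
P(M+6) = 4 × 0.57210^1 × 0.42790^3 = 0.179291
P(M+8) = 0.42790^4 = 0.033525
The M+4 peak is largest (0.359567); scaling to 100 gives 29.79 : 89.13 : 100.00 : 49.86 : 9.32.

29.79 : 89.13 : 100.00 : 49.86 : 9.32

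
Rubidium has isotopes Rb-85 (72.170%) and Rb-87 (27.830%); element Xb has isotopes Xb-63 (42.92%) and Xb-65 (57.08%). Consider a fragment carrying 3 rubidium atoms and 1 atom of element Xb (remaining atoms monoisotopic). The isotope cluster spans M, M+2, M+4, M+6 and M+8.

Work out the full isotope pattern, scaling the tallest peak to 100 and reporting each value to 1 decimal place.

40.2 : 100.0 : 79.8 : 26.2 : 3.1

Rubidium pattern (n=3): 0.37589809 : 0.43485841 : 0.16768892 : 0.02155458
Element Xb pattern (n=1): 0.4292 : 0.5708
Convolve the two distributions (both contribute in 2-u steps):
  M: 0.37589809×0.4292 = 0.161335
  M+2: 0.37589809×0.5708 + 0.43485841×0.4292 = 0.401204
  M+4: 0.43485841×0.5708 + 0.16768892×0.4292 = 0.320189
  M+6: 0.16768892×0.5708 + 0.02155458×0.4292 = 0.104968
  M+8: 0.02155458×0.5708 = 0.012303
Scale to base peak (0.401204) = 100: 40.2 : 100.0 : 79.8 : 26.2 : 3.1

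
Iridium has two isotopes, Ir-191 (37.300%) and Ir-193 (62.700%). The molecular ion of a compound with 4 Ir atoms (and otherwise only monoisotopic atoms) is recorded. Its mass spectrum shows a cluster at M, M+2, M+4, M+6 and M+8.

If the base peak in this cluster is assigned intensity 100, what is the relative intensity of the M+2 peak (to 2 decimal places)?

(0.37300 + 0.62700)^4 gives M 0.0194, M+2 0.1302, M+4 0.3282, M+6 0.3678, M+8 0.1546; the largest is M+6.
P(M+6) = C(4,3) × 0.37300^1 × 0.62700^3 = 4 × 0.3730 × 0.24649188 = 0.367766 (base)
P(M+2) = C(4,1) × 0.37300^3 × 0.62700^1 = 4 × 0.05189512 × 0.6270 = 0.130153
Relative intensity = 0.130153 / 0.367766 × 100 = 35.39

35.39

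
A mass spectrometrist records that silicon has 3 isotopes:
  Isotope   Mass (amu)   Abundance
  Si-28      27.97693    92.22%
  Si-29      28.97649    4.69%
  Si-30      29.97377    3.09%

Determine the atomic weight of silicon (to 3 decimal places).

28.086 amu

Ar = Σ fᵢ·mᵢ = 0.9222 × 27.97693 + 0.0469 × 28.97649 + 0.0309 × 29.97377
= 25.800325 + 1.358997 + 0.926189 = 28.085511 amu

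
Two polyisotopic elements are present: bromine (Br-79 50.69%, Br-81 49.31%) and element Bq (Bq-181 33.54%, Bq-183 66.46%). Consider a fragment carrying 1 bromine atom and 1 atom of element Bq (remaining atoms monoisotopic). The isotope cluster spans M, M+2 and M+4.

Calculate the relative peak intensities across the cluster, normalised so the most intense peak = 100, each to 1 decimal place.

33.8 : 100.0 : 65.2

Bromine pattern (n=1): 0.5069 : 0.4931
Element Bq pattern (n=1): 0.3354 : 0.6646
Convolve the two distributions (both contribute in 2-u steps):
  M: 0.5069×0.3354 = 0.170014
  M+2: 0.5069×0.6646 + 0.4931×0.3354 = 0.502271
  M+4: 0.4931×0.6646 = 0.327714
Scale to base peak (0.502271) = 100: 33.8 : 100.0 : 65.2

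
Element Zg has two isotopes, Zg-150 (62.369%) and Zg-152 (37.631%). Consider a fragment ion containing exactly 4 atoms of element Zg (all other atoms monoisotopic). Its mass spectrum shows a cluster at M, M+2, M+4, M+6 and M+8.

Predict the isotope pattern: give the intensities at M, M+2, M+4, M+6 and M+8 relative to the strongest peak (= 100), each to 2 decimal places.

Expanding (0.62369 + 0.37631)^4:
P(M) = 0.62369^4 = 0.151313
P(M+2) = 4 × 0.62369^3 × 0.37631^1 = 0.365184
P(M+4) = 6 × 0.62369^2 × 0.37631^2 = 0.330507
P(M+6) = 4 × 0.62369^1 × 0.37631^3 = 0.132943
P(M+8) = 0.37631^4 = 0.020053
The M+2 peak is largest (0.365184); scaling to 100 gives 41.43 : 100.00 : 90.50 : 36.40 : 5.49.

41.43 : 100.00 : 90.50 : 36.40 : 5.49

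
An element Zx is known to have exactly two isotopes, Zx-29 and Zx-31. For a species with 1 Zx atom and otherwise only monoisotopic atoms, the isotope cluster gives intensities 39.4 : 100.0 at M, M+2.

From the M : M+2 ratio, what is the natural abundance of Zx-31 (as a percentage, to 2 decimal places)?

71.74%

Let p = fractional abundance of Zx-29. I(M+2)/I(M) = [C(1,1)·p^0·(1−p)] / p^1 = 1·(1−p)/p = 100.0/39.4 = 2.5381
(1−p)/p = 2.5381/1 = 2.5381  ⇒  p = 1/(1 + 2.5381) = 0.2826
Zx-29: 28.26%, Zx-31: 71.74%.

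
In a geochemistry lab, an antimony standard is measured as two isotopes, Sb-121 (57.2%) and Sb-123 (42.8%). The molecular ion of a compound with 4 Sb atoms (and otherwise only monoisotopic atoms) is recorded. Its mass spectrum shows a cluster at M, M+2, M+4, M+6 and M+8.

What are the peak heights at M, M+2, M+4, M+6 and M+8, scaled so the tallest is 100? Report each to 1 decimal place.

Each Sb atom is independently Sb-121 (p = 0.572) or Sb-123 (q = 0.428); the cluster is the binomial expansion (p + q)^4.
P(M) = 0.572^4 = 0.107049
P(M+2) = 4 × 0.572^3 × 0.428^1 = 0.320400
P(M+4) = 6 × 0.572^2 × 0.428^2 = 0.359609
P(M+6) = 4 × 0.572^1 × 0.428^3 = 0.179385
P(M+8) = 0.428^4 = 0.033556
The M+4 peak is largest (0.359609); scaling to 100 gives 29.8 : 89.1 : 100.0 : 49.9 : 9.3.

29.8 : 89.1 : 100.0 : 49.9 : 9.3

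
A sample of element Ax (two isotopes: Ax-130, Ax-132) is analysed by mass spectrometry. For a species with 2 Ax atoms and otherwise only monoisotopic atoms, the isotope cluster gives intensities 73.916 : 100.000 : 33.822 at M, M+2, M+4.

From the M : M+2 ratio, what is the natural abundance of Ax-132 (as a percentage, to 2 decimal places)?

40.35%

Write p for the Ax-130 fraction. I(M+2)/I(M) = [C(2,1)·p^1·(1−p)] / p^2 = 2·(1−p)/p = 100.000/73.916 = 1.3529
(1−p)/p = 1.3529/2 = 0.6764  ⇒  p = 1/(1 + 0.6764) = 0.5965
Ax-130: 59.65%, Ax-132: 40.35%.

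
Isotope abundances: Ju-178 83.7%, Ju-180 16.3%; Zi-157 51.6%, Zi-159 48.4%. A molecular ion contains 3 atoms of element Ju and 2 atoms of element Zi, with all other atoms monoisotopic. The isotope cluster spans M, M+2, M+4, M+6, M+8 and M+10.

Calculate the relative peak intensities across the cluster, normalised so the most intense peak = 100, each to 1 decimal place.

40.6 : 100.0 : 84.9 : 29.9 : 4.6 : 0.3

Element Ju pattern (n=3): 0.58637625 : 0.34257824 : 0.06671476 : 0.00433075
Element Zi pattern (n=2): 0.266256 : 0.499488 : 0.234256
Convolve the two distributions (both contribute in 2-u steps):
  M: 0.58637625×0.266256 = 0.156126
  M+2: 0.58637625×0.499488 + 0.34257824×0.266256 = 0.384101
  M+4: 0.58637625×0.234256 + 0.34257824×0.499488 + 0.06671476×0.266256 = 0.326239
  M+6: 0.34257824×0.234256 + 0.06671476×0.499488 + 0.00433075×0.266256 = 0.114727
  M+8: 0.06671476×0.234256 + 0.00433075×0.499488 = 0.017791
  M+10: 0.00433075×0.234256 = 0.001015
Scale to base peak (0.384101) = 100: 40.6 : 100.0 : 84.9 : 29.9 : 4.6 : 0.3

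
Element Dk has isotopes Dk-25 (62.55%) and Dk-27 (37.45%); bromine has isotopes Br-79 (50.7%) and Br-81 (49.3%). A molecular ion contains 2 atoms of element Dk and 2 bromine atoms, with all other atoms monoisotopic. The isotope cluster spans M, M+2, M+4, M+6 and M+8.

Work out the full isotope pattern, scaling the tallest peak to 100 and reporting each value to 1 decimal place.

Element Dk pattern (n=2): 0.39125025 : 0.4684995 : 0.14025025
Bromine pattern (n=2): 0.257049 : 0.499902 : 0.243049
Convolve the two distributions (both contribute in 2-u steps):
  M: 0.39125025×0.257049 = 0.100570
  M+2: 0.39125025×0.499902 + 0.4684995×0.257049 = 0.316014
  M+4: 0.39125025×0.243049 + 0.4684995×0.499902 + 0.14025025×0.257049 = 0.365348
  M+6: 0.4684995×0.243049 + 0.14025025×0.499902 = 0.183980
  M+8: 0.14025025×0.243049 = 0.034088
Scale to base peak (0.365348) = 100: 27.5 : 86.5 : 100.0 : 50.4 : 9.3

27.5 : 86.5 : 100.0 : 50.4 : 9.3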